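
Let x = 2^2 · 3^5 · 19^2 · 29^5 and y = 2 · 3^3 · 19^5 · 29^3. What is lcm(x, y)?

max exponent per prime: 2^2 · 3^5 · 19^5 · 29^5 = 49365581732973972

49365581732973972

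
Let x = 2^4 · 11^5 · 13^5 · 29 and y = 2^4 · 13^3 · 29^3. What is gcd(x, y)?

1019408

min exponent per shared prime: 2^4 · 13^3 · 29 = 1019408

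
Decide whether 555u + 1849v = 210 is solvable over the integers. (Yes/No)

gcd(555, 1849): 1849 = 3·555 + 184; 555 = 3·184 + 3; 184 = 61·3 + 1; 3 = 3·1 + 0 → 1
1 divides 210, so a solution exists.

Yes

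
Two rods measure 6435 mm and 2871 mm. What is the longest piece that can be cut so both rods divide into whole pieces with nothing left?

99

6435 = 3² · 5 · 11 · 13
2871 = 3² · 11 · 29
Common: 3² · 11 = 99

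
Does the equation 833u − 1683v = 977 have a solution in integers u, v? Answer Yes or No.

No

By Bézout, 833u − 1683v = 977 has integer solutions iff gcd(833, 1683) | 977.
Euclid: 1683 = 2·833 + 17; 833 = 49·17 + 0. gcd = 17; 977 mod 17 = 8. No.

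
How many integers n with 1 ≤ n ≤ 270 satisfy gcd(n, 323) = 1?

323 = 17·19. Inclusion–exclusion on these primes:
270 − ⌊270/17⌋ − ⌊270/19⌋ + ⌊270/323⌋ = 241

241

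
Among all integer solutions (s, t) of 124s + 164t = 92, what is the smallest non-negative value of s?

Euclid: 164 = 1·124 + 40; 124 = 3·40 + 4; 40 = 10·4 + 0 → gcd = 4; 92 = 4·23.
Back-substitution yields 124·(4) + 164·(-3) = 4, so one solution is s = 4·23 = 92, t = -3·23 = -69.
Solutions in s differ by 164/4 = 41; the one in [0, 41) is 92 mod 41 = 10.

10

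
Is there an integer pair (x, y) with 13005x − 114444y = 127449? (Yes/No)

gcd(13005, 114444): 114444 = 8·13005 + 10404; 13005 = 1·10404 + 2601; 10404 = 4·2601 + 0 → 2601
2601 divides 127449, so a solution exists.

Yes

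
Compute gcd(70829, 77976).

Euclid: 77976 = 1·70829 + 7147; 70829 = 9·7147 + 6506; 7147 = 1·6506 + 641; 6506 = 10·641 + 96; 641 = 6·96 + 65; 96 = 1·65 + 31; 65 = 2·31 + 3; 31 = 10·3 + 1; 3 = 3·1 + 0. Last nonzero remainder: 1.

1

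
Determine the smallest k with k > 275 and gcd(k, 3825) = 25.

325

gcd(k, 3825) = 25 forces 25 | k; write k = 25s. Then gcd(25s, 25·153) = 25·gcd(s, 153), so need gcd(s, 153) = 1.
25s > 275 gives s ≥ 12. The least s ≥ 12 coprime to 153 is 13, so k = 25·13 = 325.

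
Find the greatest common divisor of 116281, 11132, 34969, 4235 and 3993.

121

116281 = 11² · 31²; 11132 = 2² · 11² · 23; 34969 = 11² · 17²; 4235 = 5 · 7 · 11²; 3993 = 3 · 11³
gcd takes min exponent of each prime: 11² = 121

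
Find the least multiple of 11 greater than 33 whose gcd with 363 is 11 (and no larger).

gcd(a, 363) = 11 forces 11 | a; write a = 11s. Then gcd(11s, 11·33) = 11·gcd(s, 33), so need gcd(s, 33) = 1.
11s > 33 gives s ≥ 4. The least s ≥ 4 coprime to 33 is 4, so a = 11·4 = 44.

44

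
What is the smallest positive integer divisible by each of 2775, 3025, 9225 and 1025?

2775 = 3 · 5² · 37; 3025 = 5² · 11²; 9225 = 3² · 5² · 41; 1025 = 5² · 41
lcm takes max exponent of each prime: 3² · 5² · 11² · 37 · 41 = 41300325

41300325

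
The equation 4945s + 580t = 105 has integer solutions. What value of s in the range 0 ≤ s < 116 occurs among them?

65

Reduce mod 580: 4945s ≡ 105 (mod 580). With g = gcd(4945, 580) = 5 dividing 105, divide through: 989s ≡ 21 (mod 116).
Since gcd(989, 116) = 1, s ≡ 21·(989)⁻¹ ≡ 65 (mod 116). Smallest non-negative: 65.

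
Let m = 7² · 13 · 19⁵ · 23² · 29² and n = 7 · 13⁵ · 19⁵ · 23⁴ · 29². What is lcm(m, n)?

max exponent per prime: 7² · 13⁵ · 19⁵ · 23⁴ · 29² = 10602009430477741568383

10602009430477741568383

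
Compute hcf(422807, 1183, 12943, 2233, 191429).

7

422807 = 7 · 11 · 17² · 19; 1183 = 7 · 13²; 12943 = 7 · 43²; 2233 = 7 · 11 · 29; 191429 = 7 · 23 · 29 · 41
gcd takes min exponent of each prime: 7 = 7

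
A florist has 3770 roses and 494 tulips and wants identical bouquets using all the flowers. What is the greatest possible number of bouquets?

26

3770 = 2 · 5 · 13 · 29
494 = 2 · 13 · 19
Common: 2 · 13 = 26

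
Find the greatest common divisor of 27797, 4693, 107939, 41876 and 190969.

gcd(27797, 4693): 27797 = 5·4693 + 4332; 4693 = 1·4332 + 361; 4332 = 12·361 + 0 → 361
gcd(361, 107939): 107939 = 299·361 + 0 → 361
gcd(361, 41876): 41876 = 116·361 + 0 → 361
gcd(361, 190969): 190969 = 529·361 + 0 → 361

361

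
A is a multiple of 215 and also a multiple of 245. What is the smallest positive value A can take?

gcd first: 245 = 1·215 + 30; 215 = 7·30 + 5; 30 = 6·5 + 0 → gcd = 5
lcm = 215·245/gcd = 52675/5 = 10535

10535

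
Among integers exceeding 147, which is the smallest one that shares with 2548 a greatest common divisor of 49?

245

Multiples of 49 above 147: 49·4, 49·5, … . Need the cofactor coprime to 2548/49 = 52.
Checking s = 4, 5, … the first with gcd(s, 52) = 1 is s = 5, giving 245.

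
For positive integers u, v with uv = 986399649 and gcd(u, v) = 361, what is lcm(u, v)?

2732409

Since gcd(u,v)·lcm(u,v) = uv, lcm = 986399649/361 = 2732409.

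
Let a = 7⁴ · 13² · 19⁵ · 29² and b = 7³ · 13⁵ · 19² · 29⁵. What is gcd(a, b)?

min exponent per shared prime: 7³ · 13² · 19² · 29² = 17598839167

17598839167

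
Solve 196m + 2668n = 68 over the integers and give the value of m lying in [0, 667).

gcd(196, 2668) = 4 (Euclid: 2668 = 13·196 + 120; 196 = 1·120 + 76; 120 = 1·76 + 44; 76 = 1·44 + 32; 44 = 1·32 + 12; 32 = 2·12 + 8; 12 = 1·8 + 4; 8 = 2·4 + 0), and 4 | 68.
Extended Euclid: 196·(-245) + 2668·(18) = 4. Scale by 17: m₀ = -4165.
General solution m = m₀ + 667t; reducing mod 667 gives m = 504 (and n = -37).

504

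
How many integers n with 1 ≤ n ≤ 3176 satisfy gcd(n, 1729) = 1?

2380

1729 = 7·13·19. Inclusion–exclusion on these primes:
3176 − ⌊3176/7⌋ − ⌊3176/13⌋ − ⌊3176/19⌋ + ⌊3176/91⌋ + ⌊3176/133⌋ + ⌊3176/247⌋ − ⌊3176/1729⌋ = 2380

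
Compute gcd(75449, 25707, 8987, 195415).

gcd(75449, 25707): 75449 = 2·25707 + 24035; 25707 = 1·24035 + 1672; 24035 = 14·1672 + 627; 1672 = 2·627 + 418; 627 = 1·418 + 209; 418 = 2·209 + 0 → 209
gcd(209, 8987): 8987 = 43·209 + 0 → 209
gcd(209, 195415): 195415 = 935·209 + 0 → 209

209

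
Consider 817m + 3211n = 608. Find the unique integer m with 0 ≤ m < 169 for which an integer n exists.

99

gcd(817, 3211) = 19 (Euclid: 3211 = 3·817 + 760; 817 = 1·760 + 57; 760 = 13·57 + 19; 57 = 3·19 + 0), and 19 | 608.
Extended Euclid: 817·(-55) + 3211·(14) = 19. Scale by 32: m₀ = -1760.
General solution m = m₀ + 169t; reducing mod 169 gives m = 99 (and n = -25).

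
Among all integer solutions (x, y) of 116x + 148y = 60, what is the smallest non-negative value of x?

12

Reduce mod 148: 116x ≡ 60 (mod 148). With g = gcd(116, 148) = 4 dividing 60, divide through: 29x ≡ 15 (mod 37).
Since gcd(29, 37) = 1, x ≡ 15·(29)⁻¹ ≡ 12 (mod 37). Smallest non-negative: 12.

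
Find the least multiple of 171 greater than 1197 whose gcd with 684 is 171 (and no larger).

1539

684 = 171·4. Any x with gcd(x, 684) = 171 is a multiple of 171, say 171s, with s coprime to 4.
Need s > 1197/171, so s ≥ 8. First s ≥ 8 with gcd(s, 4) = 1 is s = 9. Thus x = 171·9 = 1539.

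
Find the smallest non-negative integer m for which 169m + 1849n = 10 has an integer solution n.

gcd(169, 1849) = 1 (Euclid: 1849 = 10·169 + 159; 169 = 1·159 + 10; 159 = 15·10 + 9; 10 = 1·9 + 1; 9 = 9·1 + 0), and 1 | 10.
Extended Euclid: 169·(186) + 1849·(-17) = 1. Scale by 10: m₀ = 1860.
General solution m = m₀ + 1849t; reducing mod 1849 gives m = 11 (and n = -1).

11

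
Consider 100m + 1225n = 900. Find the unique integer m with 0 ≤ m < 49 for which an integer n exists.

Reduce mod 1225: 100m ≡ 900 (mod 1225). With g = gcd(100, 1225) = 25 dividing 900, divide through: 4m ≡ 36 (mod 49).
Since gcd(4, 49) = 1, m ≡ 36·(4)⁻¹ ≡ 9 (mod 49). Smallest non-negative: 9.

9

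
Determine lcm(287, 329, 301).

580027

287 = 7 · 41; 329 = 7 · 47; 301 = 7 · 43
lcm takes max exponent of each prime: 7 · 41 · 43 · 47 = 580027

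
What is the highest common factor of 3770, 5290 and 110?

10

gcd(3770, 5290): 5290 = 1·3770 + 1520; 3770 = 2·1520 + 730; 1520 = 2·730 + 60; 730 = 12·60 + 10; 60 = 6·10 + 0 → 10
gcd(10, 110): 110 = 11·10 + 0 → 10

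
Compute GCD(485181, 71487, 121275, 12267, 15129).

9

gcd(485181, 71487): 485181 = 6·71487 + 56259; 71487 = 1·56259 + 15228; 56259 = 3·15228 + 10575; 15228 = 1·10575 + 4653; 10575 = 2·4653 + 1269; 4653 = 3·1269 + 846; 1269 = 1·846 + 423; 846 = 2·423 + 0 → 423
gcd(423, 121275): 121275 = 286·423 + 297; 423 = 1·297 + 126; 297 = 2·126 + 45; 126 = 2·45 + 36; 45 = 1·36 + 9; 36 = 4·9 + 0 → 9
gcd(9, 12267): 12267 = 1363·9 + 0 → 9
gcd(9, 15129): 15129 = 1681·9 + 0 → 9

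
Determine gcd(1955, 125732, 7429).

17

1955 = 5 · 17 · 23; 125732 = 2² · 17 · 43²; 7429 = 17 · 19 · 23
gcd takes min exponent of each prime: 17 = 17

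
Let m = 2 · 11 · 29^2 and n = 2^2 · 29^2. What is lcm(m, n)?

max exponent per prime: 2^2 · 11 · 29^2 = 37004

37004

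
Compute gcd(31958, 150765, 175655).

19

gcd(31958, 150765): 150765 = 4·31958 + 22933; 31958 = 1·22933 + 9025; 22933 = 2·9025 + 4883; 9025 = 1·4883 + 4142; 4883 = 1·4142 + 741; 4142 = 5·741 + 437; 741 = 1·437 + 304; 437 = 1·304 + 133; 304 = 2·133 + 38; 133 = 3·38 + 19; 38 = 2·19 + 0 → 19
gcd(19, 175655): 175655 = 9245·19 + 0 → 19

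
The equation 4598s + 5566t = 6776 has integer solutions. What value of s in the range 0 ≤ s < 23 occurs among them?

16

Euclid: 5566 = 1·4598 + 968; 4598 = 4·968 + 726; 968 = 1·726 + 242; 726 = 3·242 + 0 → gcd = 242; 6776 = 242·28.
Back-substitution yields 4598·(-6) + 5566·(5) = 242, so one solution is s = -6·28 = -168, t = 5·28 = 140.
Solutions in s differ by 5566/242 = 23; the one in [0, 23) is -168 mod 23 = 16.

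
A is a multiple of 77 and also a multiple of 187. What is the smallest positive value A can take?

77 = 7 · 11; 187 = 11 · 17
max exponents: 7 · 11 · 17 = 1309

1309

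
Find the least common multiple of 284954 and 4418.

629463386

284954 = 2 · 17³ · 29; 4418 = 2 · 47²
max exponents: 2 · 17³ · 29 · 47² = 629463386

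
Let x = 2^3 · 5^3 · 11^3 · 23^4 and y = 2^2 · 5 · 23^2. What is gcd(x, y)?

10580

min exponent per shared prime: 2^2 · 5 · 23^2 = 10580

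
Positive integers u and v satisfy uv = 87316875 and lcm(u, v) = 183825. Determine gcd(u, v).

gcd·lcm = product, so gcd = 87316875/183825 = 475.

475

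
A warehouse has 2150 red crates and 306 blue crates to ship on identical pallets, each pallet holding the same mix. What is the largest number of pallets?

2150 = 2 · 5² · 43
306 = 2 · 3² · 17
Common: 2 = 2

2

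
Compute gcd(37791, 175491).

153

Euclid: 175491 = 4·37791 + 24327; 37791 = 1·24327 + 13464; 24327 = 1·13464 + 10863; 13464 = 1·10863 + 2601; 10863 = 4·2601 + 459; 2601 = 5·459 + 306; 459 = 1·306 + 153; 306 = 2·153 + 0. Last nonzero remainder: 153.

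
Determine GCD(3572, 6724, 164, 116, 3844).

3572 = 2² · 19 · 47; 6724 = 2² · 41²; 164 = 2² · 41; 116 = 2² · 29; 3844 = 2² · 31²
gcd takes min exponent of each prime: 2² = 4

4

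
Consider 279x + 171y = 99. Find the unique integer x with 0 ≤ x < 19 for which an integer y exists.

Euclid: 279 = 1·171 + 108; 171 = 1·108 + 63; 108 = 1·63 + 45; 63 = 1·45 + 18; 45 = 2·18 + 9; 18 = 2·9 + 0 → gcd = 9; 99 = 9·11.
Back-substitution yields 279·(8) + 171·(-13) = 9, so one solution is x = 8·11 = 88, y = -13·11 = -143.
Solutions in x differ by 171/9 = 19; the one in [0, 19) is 88 mod 19 = 12.

12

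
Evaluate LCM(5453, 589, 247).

2197559

5453 = 7 · 19 · 41; 589 = 19 · 31; 247 = 13 · 19
lcm takes max exponent of each prime: 7 · 13 · 19 · 31 · 41 = 2197559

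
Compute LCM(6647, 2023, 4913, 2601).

lcm(6647, 2023) = 6647·2023/gcd = 13446881/289 = 46529
lcm(46529, 4913) = 46529·4913/gcd = 228596977/289 = 790993
lcm(790993, 2601) = 790993·2601/gcd = 2057372793/289 = 7118937

7118937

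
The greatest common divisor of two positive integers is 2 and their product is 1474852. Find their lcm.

gcd·lcm = product, so lcm = 1474852/2 = 737426.

737426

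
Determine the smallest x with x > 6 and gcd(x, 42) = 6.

Multiples of 6 above 6: 6·2, 6·3, … . Need the cofactor coprime to 42/6 = 7.
Checking s = 2, 3, … the first with gcd(s, 7) = 1 is s = 2, giving 12.

12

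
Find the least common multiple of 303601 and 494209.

303601 = 19² · 29²; 494209 = 19² · 37²
max exponents: 19² · 29² · 37² = 415629769

415629769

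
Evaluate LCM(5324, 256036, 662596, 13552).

5324 = 2² · 11³; 256036 = 2² · 11² · 23²; 662596 = 2² · 11² · 37²; 13552 = 2⁴ · 7 · 11²
lcm takes max exponent of each prime: 2⁴ · 7 · 11³ · 23² · 37² = 107958091472

107958091472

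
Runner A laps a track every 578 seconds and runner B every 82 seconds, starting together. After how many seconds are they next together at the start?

gcd first: 578 = 7·82 + 4; 82 = 20·4 + 2; 4 = 2·2 + 0 → gcd = 2
lcm = 578·82/gcd = 47396/2 = 23698

23698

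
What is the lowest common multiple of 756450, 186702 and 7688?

756450 = 2 · 3² · 5² · 41²; 186702 = 2 · 3 · 29² · 37; 7688 = 2³ · 31²
lcm takes max exponent of each prime: 2³ · 3² · 5² · 29² · 31² · 37 · 41² = 90481819674600

90481819674600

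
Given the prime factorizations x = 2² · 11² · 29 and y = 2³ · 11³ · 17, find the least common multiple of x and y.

max exponent per prime: 2³ · 11³ · 17 · 29 = 5249464

5249464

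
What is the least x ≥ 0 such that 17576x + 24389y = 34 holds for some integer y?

Euclid: 24389 = 1·17576 + 6813; 17576 = 2·6813 + 3950; 6813 = 1·3950 + 2863; 3950 = 1·2863 + 1087; 2863 = 2·1087 + 689; 1087 = 1·689 + 398; 689 = 1·398 + 291; 398 = 1·291 + 107; 291 = 2·107 + 77; 107 = 1·77 + 30; 77 = 2·30 + 17; 30 = 1·17 + 13; 17 = 1·13 + 4; 13 = 3·4 + 1; 4 = 4·1 + 0 → gcd = 1; 34 = 1·34.
Back-substitution yields 17576·(5699) + 24389·(-4107) = 1, so one solution is x = 5699·34 = 193766, y = -4107·34 = -139638.
Solutions in x differ by 24389/1 = 24389; the one in [0, 24389) is 193766 mod 24389 = 23043.

23043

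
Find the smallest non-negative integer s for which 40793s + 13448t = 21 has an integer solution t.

3085

Euclid: 40793 = 3·13448 + 449; 13448 = 29·449 + 427; 449 = 1·427 + 22; 427 = 19·22 + 9; 22 = 2·9 + 4; 9 = 2·4 + 1; 4 = 4·1 + 0 → gcd = 1; 21 = 1·21.
Back-substitution yields 40793·(-3055) + 13448·(9267) = 1, so one solution is s = -3055·21 = -64155, t = 9267·21 = 194607.
Solutions in s differ by 13448/1 = 13448; the one in [0, 13448) is -64155 mod 13448 = 3085.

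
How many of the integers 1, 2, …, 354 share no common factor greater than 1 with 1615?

1615 = 5·17·19. Inclusion–exclusion on these primes:
354 − ⌊354/5⌋ − ⌊354/17⌋ − ⌊354/19⌋ + ⌊354/85⌋ + ⌊354/95⌋ + ⌊354/323⌋ − ⌊354/1615⌋ = 254

254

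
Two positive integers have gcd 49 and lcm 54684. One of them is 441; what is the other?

u·v = gcd·lcm = 49·54684 = 2679516, so v = 2679516/441 = 6076.

6076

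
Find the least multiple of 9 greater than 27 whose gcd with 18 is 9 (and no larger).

Multiples of 9 above 27: 9·4, 9·5, … . Need the cofactor coprime to 18/9 = 2.
Checking s = 4, 5, … the first with gcd(s, 2) = 1 is s = 5, giving 45.

45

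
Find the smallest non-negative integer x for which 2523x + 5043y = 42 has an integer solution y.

28

gcd(2523, 5043) = 3 (Euclid: 5043 = 1·2523 + 2520; 2523 = 1·2520 + 3; 2520 = 840·3 + 0), and 3 | 42.
Extended Euclid: 2523·(2) + 5043·(-1) = 3. Scale by 14: x₀ = 28.
General solution x = x₀ + 1681t; reducing mod 1681 gives x = 28 (and y = -14).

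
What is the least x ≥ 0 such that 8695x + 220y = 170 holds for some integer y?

Euclid: 8695 = 39·220 + 115; 220 = 1·115 + 105; 115 = 1·105 + 10; 105 = 10·10 + 5; 10 = 2·5 + 0 → gcd = 5; 170 = 5·34.
Back-substitution yields 8695·(-21) + 220·(830) = 5, so one solution is x = -21·34 = -714, y = 830·34 = 28220.
Solutions in x differ by 220/5 = 44; the one in [0, 44) is -714 mod 44 = 34.

34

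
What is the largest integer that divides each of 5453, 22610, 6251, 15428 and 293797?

133

5453 = 7 · 19 · 41; 22610 = 2 · 5 · 7 · 17 · 19; 6251 = 7 · 19 · 47; 15428 = 2² · 7 · 19 · 29; 293797 = 7 · 19 · 47²
gcd takes min exponent of each prime: 7 · 19 = 133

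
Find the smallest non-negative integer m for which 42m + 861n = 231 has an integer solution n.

26

Euclid: 861 = 20·42 + 21; 42 = 2·21 + 0 → gcd = 21; 231 = 21·11.
Back-substitution yields 42·(-20) + 861·(1) = 21, so one solution is m = -20·11 = -220, n = 1·11 = 11.
Solutions in m differ by 861/21 = 41; the one in [0, 41) is -220 mod 41 = 26.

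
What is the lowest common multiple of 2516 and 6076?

2516 = 2² · 17 · 37; 6076 = 2² · 7² · 31
max exponents: 2² · 7² · 17 · 31 · 37 = 3821804

3821804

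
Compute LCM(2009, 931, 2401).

lcm(2009, 931) = 2009·931/gcd = 1870379/49 = 38171
lcm(38171, 2401) = 38171·2401/gcd = 91648571/49 = 1870379

1870379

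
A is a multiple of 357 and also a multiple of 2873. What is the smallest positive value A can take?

60333

gcd first: 2873 = 8·357 + 17; 357 = 21·17 + 0 → gcd = 17
lcm = 357·2873/gcd = 1025661/17 = 60333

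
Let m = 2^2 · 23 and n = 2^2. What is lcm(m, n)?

92

max exponent per prime: 2^2 · 23 = 92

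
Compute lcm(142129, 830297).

gcd first: 830297 = 5·142129 + 119652; 142129 = 1·119652 + 22477; 119652 = 5·22477 + 7267; 22477 = 3·7267 + 676; 7267 = 10·676 + 507; 676 = 1·507 + 169; 507 = 3·169 + 0 → gcd = 169
lcm = 142129·830297/gcd = 118009282313/169 = 698279777

698279777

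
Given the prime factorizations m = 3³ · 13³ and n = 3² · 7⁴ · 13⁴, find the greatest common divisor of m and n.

19773

min exponent per shared prime: 3² · 13³ = 19773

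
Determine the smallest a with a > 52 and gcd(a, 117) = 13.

65

gcd(a, 117) = 13 forces 13 | a; write a = 13s. Then gcd(13s, 13·9) = 13·gcd(s, 9), so need gcd(s, 9) = 1.
13s > 52 gives s ≥ 5. The least s ≥ 5 coprime to 9 is 5, so a = 13·5 = 65.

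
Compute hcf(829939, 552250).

829939 = 11² · 19³
552250 = 2 · 5³ · 47²
Common: 1 = 1

1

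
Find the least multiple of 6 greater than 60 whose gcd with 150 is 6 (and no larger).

gcd(m, 150) = 6 forces 6 | m; write m = 6s. Then gcd(6s, 6·25) = 6·gcd(s, 25), so need gcd(s, 25) = 1.
6s > 60 gives s ≥ 11. The least s ≥ 11 coprime to 25 is 11, so m = 6·11 = 66.

66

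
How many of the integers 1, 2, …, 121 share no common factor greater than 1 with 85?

85 = 5·17. Inclusion–exclusion on these primes:
121 − ⌊121/5⌋ − ⌊121/17⌋ + ⌊121/85⌋ = 91

91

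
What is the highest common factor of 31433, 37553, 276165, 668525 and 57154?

17

gcd(31433, 37553): 37553 = 1·31433 + 6120; 31433 = 5·6120 + 833; 6120 = 7·833 + 289; 833 = 2·289 + 255; 289 = 1·255 + 34; 255 = 7·34 + 17; 34 = 2·17 + 0 → 17
gcd(17, 276165): 276165 = 16245·17 + 0 → 17
gcd(17, 668525): 668525 = 39325·17 + 0 → 17
gcd(17, 57154): 57154 = 3362·17 + 0 → 17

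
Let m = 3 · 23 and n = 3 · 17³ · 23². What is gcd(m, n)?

69

min exponent per shared prime: 3 · 23 = 69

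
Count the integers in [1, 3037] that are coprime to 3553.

2463

Prime factors of 3553: 11, 17, 19. Count integers ≤ 3037 divisible by none of them.
By inclusion–exclusion: 3037 − ⌊3037/11⌋ − ⌊3037/17⌋ − ⌊3037/19⌋ + ⌊3037/187⌋ + ⌊3037/209⌋ + ⌊3037/323⌋ − ⌊3037/3553⌋ = 2463.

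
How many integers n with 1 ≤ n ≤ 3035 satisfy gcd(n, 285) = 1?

1534

285 = 3·5·19. Inclusion–exclusion on these primes:
3035 − ⌊3035/3⌋ − ⌊3035/5⌋ − ⌊3035/19⌋ + ⌊3035/15⌋ + ⌊3035/57⌋ + ⌊3035/95⌋ − ⌊3035/285⌋ = 1534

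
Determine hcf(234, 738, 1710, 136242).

gcd(234, 738): 738 = 3·234 + 36; 234 = 6·36 + 18; 36 = 2·18 + 0 → 18
gcd(18, 1710): 1710 = 95·18 + 0 → 18
gcd(18, 136242): 136242 = 7569·18 + 0 → 18

18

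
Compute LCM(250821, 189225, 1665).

6728273325

250821 = 3² · 29 · 31²; 189225 = 3² · 5² · 29²; 1665 = 3² · 5 · 37
lcm takes max exponent of each prime: 3² · 5² · 29² · 31² · 37 = 6728273325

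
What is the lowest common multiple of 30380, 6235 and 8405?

63682768660

30380 = 2² · 5 · 7² · 31; 6235 = 5 · 29 · 43; 8405 = 5 · 41²
lcm takes max exponent of each prime: 2² · 5 · 7² · 29 · 31 · 41² · 43 = 63682768660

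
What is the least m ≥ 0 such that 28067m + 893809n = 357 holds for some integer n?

45157

Reduce mod 893809: 28067m ≡ 357 (mod 893809). With g = gcd(28067, 893809) = 17 dividing 357, divide through: 1651m ≡ 21 (mod 52577).
Since gcd(1651, 52577) = 1, m ≡ 21·(1651)⁻¹ ≡ 45157 (mod 52577). Smallest non-negative: 45157.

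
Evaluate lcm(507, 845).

gcd first: 845 = 1·507 + 338; 507 = 1·338 + 169; 338 = 2·169 + 0 → gcd = 169
lcm = 507·845/gcd = 428415/169 = 2535

2535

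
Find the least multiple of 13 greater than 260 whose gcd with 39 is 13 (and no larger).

286

Multiples of 13 above 260: 13·21, 13·22, … . Need the cofactor coprime to 39/13 = 3.
Checking s = 21, 22, … the first with gcd(s, 3) = 1 is s = 22, giving 286.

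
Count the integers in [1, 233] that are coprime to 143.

196

Prime factors of 143: 11, 13. Count integers ≤ 233 divisible by none of them.
By inclusion–exclusion: 233 − ⌊233/11⌋ − ⌊233/13⌋ + ⌊233/143⌋ = 196.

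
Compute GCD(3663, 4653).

99

3663 = 3² · 11 · 37
4653 = 3² · 11 · 47
Common: 3² · 11 = 99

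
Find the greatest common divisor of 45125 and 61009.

361

45125 = 5³ · 19²
61009 = 13² · 19²
Common: 19² = 361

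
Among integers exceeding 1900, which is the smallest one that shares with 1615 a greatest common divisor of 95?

1995

gcd(m, 1615) = 95 forces 95 | m; write m = 95s. Then gcd(95s, 95·17) = 95·gcd(s, 17), so need gcd(s, 17) = 1.
95s > 1900 gives s ≥ 21. The least s ≥ 21 coprime to 17 is 21, so m = 95·21 = 1995.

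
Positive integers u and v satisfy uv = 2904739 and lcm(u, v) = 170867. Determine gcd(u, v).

From gcd × lcm = uv: gcd = 2904739 / 170867 = 17.

17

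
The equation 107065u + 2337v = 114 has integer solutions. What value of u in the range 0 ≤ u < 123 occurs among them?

96

gcd(107065, 2337) = 19 (Euclid: 107065 = 45·2337 + 1900; 2337 = 1·1900 + 437; 1900 = 4·437 + 152; 437 = 2·152 + 133; 152 = 1·133 + 19; 133 = 7·19 + 0), and 19 | 114.
Extended Euclid: 107065·(16) + 2337·(-733) = 19. Scale by 6: u₀ = 96.
General solution u = u₀ + 123t; reducing mod 123 gives u = 96 (and v = -4398).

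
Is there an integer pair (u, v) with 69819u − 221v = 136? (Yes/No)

gcd(69819, 221): 69819 = 315·221 + 204; 221 = 1·204 + 17; 204 = 12·17 + 0 → 17
17 divides 136, so a solution exists.

Yes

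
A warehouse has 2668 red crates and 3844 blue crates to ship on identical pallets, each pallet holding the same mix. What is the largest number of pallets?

Euclid: 3844 = 1·2668 + 1176; 2668 = 2·1176 + 316; 1176 = 3·316 + 228; 316 = 1·228 + 88; 228 = 2·88 + 52; 88 = 1·52 + 36; 52 = 1·36 + 16; 36 = 2·16 + 4; 16 = 4·4 + 0. Last nonzero remainder: 4.

4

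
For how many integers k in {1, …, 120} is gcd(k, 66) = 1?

Prime factors of 66: 2, 3, 11. Count integers ≤ 120 divisible by none of them.
By inclusion–exclusion: 120 − ⌊120/2⌋ − ⌊120/3⌋ − ⌊120/11⌋ + ⌊120/6⌋ + ⌊120/22⌋ + ⌊120/33⌋ − ⌊120/66⌋ = 37.

37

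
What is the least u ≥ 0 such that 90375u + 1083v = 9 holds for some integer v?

234

gcd(90375, 1083) = 3 (Euclid: 90375 = 83·1083 + 486; 1083 = 2·486 + 111; 486 = 4·111 + 42; 111 = 2·42 + 27; 42 = 1·27 + 15; 27 = 1·15 + 12; 15 = 1·12 + 3; 12 = 4·3 + 0), and 3 | 9.
Extended Euclid: 90375·(78) + 1083·(-6509) = 3. Scale by 3: u₀ = 234.
General solution u = u₀ + 361t; reducing mod 361 gives u = 234 (and v = -19527).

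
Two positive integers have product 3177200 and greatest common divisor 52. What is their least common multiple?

61100

For any two positive integers, gcd × lcm equals their product. Hence lcm = 3177200 / 52 = 61100.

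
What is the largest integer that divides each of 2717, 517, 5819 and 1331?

gcd(2717, 517): 2717 = 5·517 + 132; 517 = 3·132 + 121; 132 = 1·121 + 11; 121 = 11·11 + 0 → 11
gcd(11, 5819): 5819 = 529·11 + 0 → 11
gcd(11, 1331): 1331 = 121·11 + 0 → 11

11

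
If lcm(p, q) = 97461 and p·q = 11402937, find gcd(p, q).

117

From gcd × lcm = pq: gcd = 11402937 / 97461 = 117.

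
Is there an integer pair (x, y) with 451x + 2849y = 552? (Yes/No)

No

gcd(451, 2849): 2849 = 6·451 + 143; 451 = 3·143 + 22; 143 = 6·22 + 11; 22 = 2·11 + 0 → 11
11 does not divide 552, so a solution does not exist.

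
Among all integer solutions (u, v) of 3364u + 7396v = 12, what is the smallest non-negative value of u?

Reduce mod 7396: 3364u ≡ 12 (mod 7396). With g = gcd(3364, 7396) = 4 dividing 12, divide through: 841u ≡ 3 (mod 1849).
Since gcd(841, 1849) = 1, u ≡ 3·(841)⁻¹ ≡ 930 (mod 1849). Smallest non-negative: 930.

930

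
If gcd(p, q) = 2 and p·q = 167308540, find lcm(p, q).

gcd·lcm = product, so lcm = 167308540/2 = 83654270.

83654270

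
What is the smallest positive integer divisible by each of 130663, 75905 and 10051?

130663 = 13 · 19 · 23²; 75905 = 5 · 17 · 19 · 47; 10051 = 19 · 23²
lcm takes max exponent of each prime: 5 · 13 · 17 · 19 · 23² · 47 = 521998685

521998685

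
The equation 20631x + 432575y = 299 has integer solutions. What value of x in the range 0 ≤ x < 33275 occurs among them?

gcd(20631, 432575) = 13 (Euclid: 432575 = 20·20631 + 19955; 20631 = 1·19955 + 676; 19955 = 29·676 + 351; 676 = 1·351 + 325; 351 = 1·325 + 26; 325 = 12·26 + 13; 26 = 2·13 + 0), and 13 | 299.
Extended Euclid: 20631·(15998) + 432575·(-763) = 13. Scale by 23: x₀ = 367954.
General solution x = x₀ + 33275t; reducing mod 33275 gives x = 1929 (and y = -92).

1929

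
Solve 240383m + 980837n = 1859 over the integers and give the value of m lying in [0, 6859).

Euclid: 980837 = 4·240383 + 19305; 240383 = 12·19305 + 8723; 19305 = 2·8723 + 1859; 8723 = 4·1859 + 1287; 1859 = 1·1287 + 572; 1287 = 2·572 + 143; 572 = 4·143 + 0 → gcd = 143; 1859 = 143·13.
Back-substitution yields 240383·(1575) + 980837·(-386) = 143, so one solution is m = 1575·13 = 20475, n = -386·13 = -5018.
Solutions in m differ by 980837/143 = 6859; the one in [0, 6859) is 20475 mod 6859 = 6757.

6757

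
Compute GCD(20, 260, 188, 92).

4

gcd(20, 260): 260 = 13·20 + 0 → 20
gcd(20, 188): 188 = 9·20 + 8; 20 = 2·8 + 4; 8 = 2·4 + 0 → 4
gcd(4, 92): 92 = 23·4 + 0 → 4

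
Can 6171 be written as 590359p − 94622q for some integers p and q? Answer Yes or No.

Yes

gcd(590359, 94622): 590359 = 6·94622 + 22627; 94622 = 4·22627 + 4114; 22627 = 5·4114 + 2057; 4114 = 2·2057 + 0 → 2057
2057 divides 6171, so a solution exists.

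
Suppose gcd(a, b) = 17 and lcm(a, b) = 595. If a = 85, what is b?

119

Using ab = gcd(a,b)·lcm(a,b) = 17·595 = 10115, we get b = 10115/85 = 119.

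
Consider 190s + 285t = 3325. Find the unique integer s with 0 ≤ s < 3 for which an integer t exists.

Reduce mod 285: 190s ≡ 3325 (mod 285). With g = gcd(190, 285) = 95 dividing 3325, divide through: 2s ≡ 35 (mod 3).
Since gcd(2, 3) = 1, s ≡ 35·(2)⁻¹ ≡ 1 (mod 3). Smallest non-negative: 1.

1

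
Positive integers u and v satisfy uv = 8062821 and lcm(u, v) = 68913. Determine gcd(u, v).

117

From gcd × lcm = uv: gcd = 8062821 / 68913 = 117.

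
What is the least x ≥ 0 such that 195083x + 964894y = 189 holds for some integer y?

Euclid: 964894 = 4·195083 + 184562; 195083 = 1·184562 + 10521; 184562 = 17·10521 + 5705; 10521 = 1·5705 + 4816; 5705 = 1·4816 + 889; 4816 = 5·889 + 371; 889 = 2·371 + 147; 371 = 2·147 + 77; 147 = 1·77 + 70; 77 = 1·70 + 7; 70 = 10·7 + 0 → gcd = 7; 189 = 7·27.
Back-substitution yields 195083·(13023) + 964894·(-2633) = 7, so one solution is x = 13023·27 = 351621, y = -2633·27 = -71091.
Solutions in x differ by 964894/7 = 137842; the one in [0, 137842) is 351621 mod 137842 = 75937.

75937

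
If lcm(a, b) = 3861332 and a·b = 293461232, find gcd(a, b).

76

gcd·lcm = product, so gcd = 293461232/3861332 = 76.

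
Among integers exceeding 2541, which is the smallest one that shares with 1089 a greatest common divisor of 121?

1089 = 121·9. Any m with gcd(m, 1089) = 121 is a multiple of 121, say 121s, with s coprime to 9.
Need s > 2541/121, so s ≥ 22. First s ≥ 22 with gcd(s, 9) = 1 is s = 22. Thus m = 121·22 = 2662.

2662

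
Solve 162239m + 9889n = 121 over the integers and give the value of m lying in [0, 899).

gcd(162239, 9889) = 11 (Euclid: 162239 = 16·9889 + 4015; 9889 = 2·4015 + 1859; 4015 = 2·1859 + 297; 1859 = 6·297 + 77; 297 = 3·77 + 66; 77 = 1·66 + 11; 66 = 6·11 + 0), and 11 | 121.
Extended Euclid: 162239·(-133) + 9889·(2182) = 11. Scale by 11: m₀ = -1463.
General solution m = m₀ + 899t; reducing mod 899 gives m = 335 (and n = -5496).

335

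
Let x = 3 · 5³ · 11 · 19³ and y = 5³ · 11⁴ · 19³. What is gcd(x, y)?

min exponent per shared prime: 5³ · 11 · 19³ = 9431125

9431125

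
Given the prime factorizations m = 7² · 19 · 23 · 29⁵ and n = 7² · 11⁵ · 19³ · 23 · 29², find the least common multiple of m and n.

max exponent per prime: 7² · 11⁵ · 19³ · 23 · 29⁵ = 25535133585958626707

25535133585958626707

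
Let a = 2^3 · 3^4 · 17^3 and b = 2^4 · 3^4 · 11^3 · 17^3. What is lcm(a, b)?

8474807088

max exponent per prime: 2^4 · 3^4 · 11^3 · 17^3 = 8474807088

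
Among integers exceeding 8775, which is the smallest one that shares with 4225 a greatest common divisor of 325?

gcd(a, 4225) = 325 forces 325 | a; write a = 325s. Then gcd(325s, 325·13) = 325·gcd(s, 13), so need gcd(s, 13) = 1.
325s > 8775 gives s ≥ 28. The least s ≥ 28 coprime to 13 is 28, so a = 325·28 = 9100.

9100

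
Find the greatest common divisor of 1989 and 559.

Euclid: 1989 = 3·559 + 312; 559 = 1·312 + 247; 312 = 1·247 + 65; 247 = 3·65 + 52; 65 = 1·52 + 13; 52 = 4·13 + 0. Last nonzero remainder: 13.

13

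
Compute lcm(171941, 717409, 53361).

171941 = 7² · 11² · 29; 717409 = 7² · 11⁴; 53361 = 3² · 7² · 11²
lcm takes max exponent of each prime: 3² · 7² · 11⁴ · 29 = 187243749

187243749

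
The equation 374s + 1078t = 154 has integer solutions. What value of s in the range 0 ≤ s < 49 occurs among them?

35

gcd(374, 1078) = 22 (Euclid: 1078 = 2·374 + 330; 374 = 1·330 + 44; 330 = 7·44 + 22; 44 = 2·22 + 0), and 22 | 154.
Extended Euclid: 374·(-23) + 1078·(8) = 22. Scale by 7: s₀ = -161.
General solution s = s₀ + 49k; reducing mod 49 gives s = 35 (and t = -12).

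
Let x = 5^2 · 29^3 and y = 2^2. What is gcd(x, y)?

min exponent per shared prime: (none) = 1

1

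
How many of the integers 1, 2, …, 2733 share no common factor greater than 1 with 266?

266 = 2·7·19. Inclusion–exclusion on these primes:
2733 − ⌊2733/2⌋ − ⌊2733/7⌋ − ⌊2733/19⌋ + ⌊2733/14⌋ + ⌊2733/38⌋ + ⌊2733/133⌋ − ⌊2733/266⌋ = 1110

1110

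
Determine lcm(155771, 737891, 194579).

76983430139

155771 = 7² · 11 · 17²; 737891 = 7² · 11 · 37²; 194579 = 7² · 11 · 19²
lcm takes max exponent of each prime: 7² · 11 · 17² · 19² · 37² = 76983430139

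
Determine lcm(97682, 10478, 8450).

97682 = 2 · 13² · 17²; 10478 = 2 · 13² · 31; 8450 = 2 · 5² · 13²
lcm takes max exponent of each prime: 2 · 5² · 13² · 17² · 31 = 75703550

75703550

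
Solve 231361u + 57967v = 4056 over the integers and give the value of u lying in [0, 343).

Reduce mod 57967: 231361u ≡ 4056 (mod 57967). With g = gcd(231361, 57967) = 169 dividing 4056, divide through: 1369u ≡ 24 (mod 343).
Since gcd(1369, 343) = 1, u ≡ 24·(1369)⁻¹ ≡ 335 (mod 343). Smallest non-negative: 335.

335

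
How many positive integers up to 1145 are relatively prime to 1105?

1105 = 5·13·17. Inclusion–exclusion on these primes:
1145 − ⌊1145/5⌋ − ⌊1145/13⌋ − ⌊1145/17⌋ + ⌊1145/65⌋ + ⌊1145/85⌋ + ⌊1145/221⌋ − ⌊1145/1105⌋ = 795

795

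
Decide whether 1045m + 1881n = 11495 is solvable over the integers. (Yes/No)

Yes

By Bézout, 1045m + 1881n = 11495 has integer solutions iff gcd(1045, 1881) | 11495.
Euclid: 1881 = 1·1045 + 836; 1045 = 1·836 + 209; 836 = 4·209 + 0. gcd = 209; 11495 mod 209 = 0. Yes.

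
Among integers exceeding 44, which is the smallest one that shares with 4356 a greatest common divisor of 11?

55

4356 = 11·396. Any m with gcd(m, 4356) = 11 is a multiple of 11, say 11s, with s coprime to 396.
Need s > 44/11, so s ≥ 5. First s ≥ 5 with gcd(s, 396) = 1 is s = 5. Thus m = 11·5 = 55.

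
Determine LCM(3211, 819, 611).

lcm(3211, 819) = 3211·819/gcd = 2629809/13 = 202293
lcm(202293, 611) = 202293·611/gcd = 123601023/13 = 9507771

9507771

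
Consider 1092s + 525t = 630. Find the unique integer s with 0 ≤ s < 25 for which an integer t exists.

Euclid: 1092 = 2·525 + 42; 525 = 12·42 + 21; 42 = 2·21 + 0 → gcd = 21; 630 = 21·30.
Back-substitution yields 1092·(-12) + 525·(25) = 21, so one solution is s = -12·30 = -360, t = 25·30 = 750.
Solutions in s differ by 525/21 = 25; the one in [0, 25) is -360 mod 25 = 15.

15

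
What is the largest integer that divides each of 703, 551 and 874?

703 = 19 · 37; 551 = 19 · 29; 874 = 2 · 19 · 23
gcd takes min exponent of each prime: 19 = 19

19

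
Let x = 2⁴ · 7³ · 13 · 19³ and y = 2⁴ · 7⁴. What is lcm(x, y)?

3425439472

max exponent per prime: 2⁴ · 7⁴ · 13 · 19³ = 3425439472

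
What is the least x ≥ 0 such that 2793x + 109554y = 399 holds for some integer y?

Euclid: 109554 = 39·2793 + 627; 2793 = 4·627 + 285; 627 = 2·285 + 57; 285 = 5·57 + 0 → gcd = 57; 399 = 57·7.
Back-substitution yields 2793·(-353) + 109554·(9) = 57, so one solution is x = -353·7 = -2471, y = 9·7 = 63.
Solutions in x differ by 109554/57 = 1922; the one in [0, 1922) is -2471 mod 1922 = 1373.

1373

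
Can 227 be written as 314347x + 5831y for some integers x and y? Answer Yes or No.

No

gcd(314347, 5831): 314347 = 53·5831 + 5304; 5831 = 1·5304 + 527; 5304 = 10·527 + 34; 527 = 15·34 + 17; 34 = 2·17 + 0 → 17
17 does not divide 227, so a solution does not exist.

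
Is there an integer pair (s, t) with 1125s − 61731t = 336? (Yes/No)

By Bézout, 1125s − 61731t = 336 has integer solutions iff gcd(1125, 61731) | 336.
Euclid: 61731 = 54·1125 + 981; 1125 = 1·981 + 144; 981 = 6·144 + 117; 144 = 1·117 + 27; 117 = 4·27 + 9; 27 = 3·9 + 0. gcd = 9; 336 mod 9 = 3. No.

No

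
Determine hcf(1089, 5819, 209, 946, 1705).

11

gcd(1089, 5819): 5819 = 5·1089 + 374; 1089 = 2·374 + 341; 374 = 1·341 + 33; 341 = 10·33 + 11; 33 = 3·11 + 0 → 11
gcd(11, 209): 209 = 19·11 + 0 → 11
gcd(11, 946): 946 = 86·11 + 0 → 11
gcd(11, 1705): 1705 = 155·11 + 0 → 11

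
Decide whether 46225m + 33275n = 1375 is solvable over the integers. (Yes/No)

gcd(46225, 33275): 46225 = 1·33275 + 12950; 33275 = 2·12950 + 7375; 12950 = 1·7375 + 5575; 7375 = 1·5575 + 1800; 5575 = 3·1800 + 175; 1800 = 10·175 + 50; 175 = 3·50 + 25; 50 = 2·25 + 0 → 25
25 divides 1375, so a solution exists.

Yes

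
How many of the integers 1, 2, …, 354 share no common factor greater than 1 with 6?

118

6 = 2·3. Inclusion–exclusion on these primes:
354 − ⌊354/2⌋ − ⌊354/3⌋ + ⌊354/6⌋ = 118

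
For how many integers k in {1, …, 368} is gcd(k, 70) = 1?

70 = 2·5·7. Inclusion–exclusion on these primes:
368 − ⌊368/2⌋ − ⌊368/5⌋ − ⌊368/7⌋ + ⌊368/10⌋ + ⌊368/14⌋ + ⌊368/35⌋ − ⌊368/70⌋ = 126

126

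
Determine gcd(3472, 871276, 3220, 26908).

28

gcd(3472, 871276): 871276 = 250·3472 + 3276; 3472 = 1·3276 + 196; 3276 = 16·196 + 140; 196 = 1·140 + 56; 140 = 2·56 + 28; 56 = 2·28 + 0 → 28
gcd(28, 3220): 3220 = 115·28 + 0 → 28
gcd(28, 26908): 26908 = 961·28 + 0 → 28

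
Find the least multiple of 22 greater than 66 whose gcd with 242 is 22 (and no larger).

gcd(t, 242) = 22 forces 22 | t; write t = 22s. Then gcd(22s, 22·11) = 22·gcd(s, 11), so need gcd(s, 11) = 1.
22s > 66 gives s ≥ 4. The least s ≥ 4 coprime to 11 is 4, so t = 22·4 = 88.

88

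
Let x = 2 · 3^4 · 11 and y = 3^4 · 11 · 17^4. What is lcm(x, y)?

max exponent per prime: 2 · 3^4 · 11 · 17^4 = 148834422

148834422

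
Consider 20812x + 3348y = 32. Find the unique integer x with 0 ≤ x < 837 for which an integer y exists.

gcd(20812, 3348) = 4 (Euclid: 20812 = 6·3348 + 724; 3348 = 4·724 + 452; 724 = 1·452 + 272; 452 = 1·272 + 180; 272 = 1·180 + 92; 180 = 1·92 + 88; 92 = 1·88 + 4; 88 = 22·4 + 0), and 4 | 32.
Extended Euclid: 20812·(37) + 3348·(-230) = 4. Scale by 8: x₀ = 296.
General solution x = x₀ + 837t; reducing mod 837 gives x = 296 (and y = -1840).

296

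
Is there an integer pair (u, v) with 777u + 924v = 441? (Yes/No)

Yes

gcd(777, 924): 924 = 1·777 + 147; 777 = 5·147 + 42; 147 = 3·42 + 21; 42 = 2·21 + 0 → 21
21 divides 441, so a solution exists.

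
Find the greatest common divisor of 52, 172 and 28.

4

gcd(52, 172): 172 = 3·52 + 16; 52 = 3·16 + 4; 16 = 4·4 + 0 → 4
gcd(4, 28): 28 = 7·4 + 0 → 4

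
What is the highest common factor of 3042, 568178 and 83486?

3042 = 2 · 3² · 13²; 568178 = 2 · 13² · 41²; 83486 = 2 · 13³ · 19
gcd takes min exponent of each prime: 2 · 13² = 338

338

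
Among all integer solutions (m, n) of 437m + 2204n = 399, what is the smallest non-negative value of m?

11

Euclid: 2204 = 5·437 + 19; 437 = 23·19 + 0 → gcd = 19; 399 = 19·21.
Back-substitution yields 437·(-5) + 2204·(1) = 19, so one solution is m = -5·21 = -105, n = 1·21 = 21.
Solutions in m differ by 2204/19 = 116; the one in [0, 116) is -105 mod 116 = 11.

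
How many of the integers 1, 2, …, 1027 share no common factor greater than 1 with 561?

587

Prime factors of 561: 3, 11, 17. Count integers ≤ 1027 divisible by none of them.
By inclusion–exclusion: 1027 − ⌊1027/3⌋ − ⌊1027/11⌋ − ⌊1027/17⌋ + ⌊1027/33⌋ + ⌊1027/51⌋ + ⌊1027/187⌋ − ⌊1027/561⌋ = 587.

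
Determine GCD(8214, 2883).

3

Euclid: 8214 = 2·2883 + 2448; 2883 = 1·2448 + 435; 2448 = 5·435 + 273; 435 = 1·273 + 162; 273 = 1·162 + 111; 162 = 1·111 + 51; 111 = 2·51 + 9; 51 = 5·9 + 6; 9 = 1·6 + 3; 6 = 2·3 + 0. Last nonzero remainder: 3.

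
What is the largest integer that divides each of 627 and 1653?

627 = 3 · 11 · 19
1653 = 3 · 19 · 29
Common: 3 · 19 = 57

57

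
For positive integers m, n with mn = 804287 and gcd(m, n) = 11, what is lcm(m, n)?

73117

For any two positive integers, gcd × lcm equals their product. Hence lcm = 804287 / 11 = 73117.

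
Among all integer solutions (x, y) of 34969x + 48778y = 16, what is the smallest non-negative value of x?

31572

Euclid: 48778 = 1·34969 + 13809; 34969 = 2·13809 + 7351; 13809 = 1·7351 + 6458; 7351 = 1·6458 + 893; 6458 = 7·893 + 207; 893 = 4·207 + 65; 207 = 3·65 + 12; 65 = 5·12 + 5; 12 = 2·5 + 2; 5 = 2·2 + 1; 2 = 2·1 + 0 → gcd = 1; 16 = 1·16.
Back-substitution yields 34969·(20265) + 48778·(-14528) = 1, so one solution is x = 20265·16 = 324240, y = -14528·16 = -232448.
Solutions in x differ by 48778/1 = 48778; the one in [0, 48778) is 324240 mod 48778 = 31572.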